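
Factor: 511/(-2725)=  - 5^ ( - 2)*7^1*73^1*109^ ( - 1) 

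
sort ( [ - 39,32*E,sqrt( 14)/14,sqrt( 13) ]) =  [ - 39, sqrt( 14 )/14,sqrt( 13), 32*E ]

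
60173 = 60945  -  772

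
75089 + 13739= 88828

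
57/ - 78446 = - 57/78446 = - 0.00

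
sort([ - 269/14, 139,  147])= [  -  269/14,139,147 ] 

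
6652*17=113084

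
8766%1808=1534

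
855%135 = 45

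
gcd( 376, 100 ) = 4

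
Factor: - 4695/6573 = - 5^1*7^( - 1) = -5/7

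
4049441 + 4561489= 8610930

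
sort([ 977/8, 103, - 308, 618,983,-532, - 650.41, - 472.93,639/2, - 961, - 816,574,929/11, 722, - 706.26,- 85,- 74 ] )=[ - 961,- 816,  -  706.26  ,-650.41 , - 532, - 472.93,-308, - 85, - 74,929/11 , 103 , 977/8,639/2,574,618,722,983]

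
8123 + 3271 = 11394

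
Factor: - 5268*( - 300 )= 2^4*3^2*5^2*439^1=1580400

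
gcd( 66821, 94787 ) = 1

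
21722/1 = 21722 = 21722.00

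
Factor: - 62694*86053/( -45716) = 245227581/2078 = 2^ (-1 )*3^6*43^1*1039^( - 1)*7823^1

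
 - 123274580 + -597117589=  - 720392169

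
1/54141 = 1/54141 = 0.00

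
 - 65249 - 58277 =-123526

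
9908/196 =50 + 27/49 = 50.55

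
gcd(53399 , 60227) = 1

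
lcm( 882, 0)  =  0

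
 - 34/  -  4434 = 17/2217 = 0.01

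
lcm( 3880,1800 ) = 174600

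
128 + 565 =693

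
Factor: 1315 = 5^1*263^1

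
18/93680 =9/46840 = 0.00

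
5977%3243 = 2734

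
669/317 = 669/317 =2.11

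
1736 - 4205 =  - 2469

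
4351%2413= 1938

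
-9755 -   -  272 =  -9483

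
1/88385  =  1/88385 = 0.00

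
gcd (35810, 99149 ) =1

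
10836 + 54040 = 64876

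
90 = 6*15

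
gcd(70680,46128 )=744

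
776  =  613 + 163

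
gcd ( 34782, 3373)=1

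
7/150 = 7/150 = 0.05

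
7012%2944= 1124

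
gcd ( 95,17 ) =1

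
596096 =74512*8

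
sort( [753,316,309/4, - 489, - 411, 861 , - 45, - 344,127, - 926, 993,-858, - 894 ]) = [ - 926,  -  894, - 858, - 489, - 411,  -  344, - 45,309/4,127,316,753 , 861,993]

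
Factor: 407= 11^1*37^1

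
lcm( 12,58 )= 348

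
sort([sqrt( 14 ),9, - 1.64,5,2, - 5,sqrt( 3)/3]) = [ - 5,-1.64,sqrt(3) /3,2,sqrt( 14 ),  5,9]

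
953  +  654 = 1607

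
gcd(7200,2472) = 24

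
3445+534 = 3979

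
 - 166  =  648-814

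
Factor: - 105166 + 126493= 21327 = 3^1*7109^1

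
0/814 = 0 = 0.00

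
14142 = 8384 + 5758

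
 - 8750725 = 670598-9421323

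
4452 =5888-1436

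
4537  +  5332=9869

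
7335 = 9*815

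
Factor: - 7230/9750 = - 241/325  =  -  5^( - 2 )*13^( - 1)*241^1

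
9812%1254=1034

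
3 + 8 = 11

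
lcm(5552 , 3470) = 27760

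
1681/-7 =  - 1681/7= - 240.14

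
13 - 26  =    -  13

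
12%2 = 0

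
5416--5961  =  11377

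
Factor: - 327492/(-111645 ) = 2^2*3^( - 1 )*5^( - 1 ) * 11^1 = 44/15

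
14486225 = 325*44573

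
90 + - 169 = - 79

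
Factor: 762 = 2^1 * 3^1 * 127^1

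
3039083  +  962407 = 4001490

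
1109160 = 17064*65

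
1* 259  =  259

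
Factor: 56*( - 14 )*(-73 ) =57232 =2^4*7^2*73^1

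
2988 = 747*4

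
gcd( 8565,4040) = 5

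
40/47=40/47 = 0.85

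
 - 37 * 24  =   - 888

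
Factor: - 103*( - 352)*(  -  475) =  - 17221600 =- 2^5 * 5^2 * 11^1*19^1*103^1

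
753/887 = 753/887 = 0.85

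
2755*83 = 228665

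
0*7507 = 0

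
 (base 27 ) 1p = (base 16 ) 34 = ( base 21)2A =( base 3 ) 1221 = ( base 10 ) 52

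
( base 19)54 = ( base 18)59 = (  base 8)143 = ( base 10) 99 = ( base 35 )2t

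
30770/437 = 30770/437= 70.41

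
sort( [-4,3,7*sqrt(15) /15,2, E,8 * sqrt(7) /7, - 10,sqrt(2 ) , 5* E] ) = [  -  10, - 4,sqrt (2 ), 7*sqrt (15 ) /15 , 2 , E,3, 8*sqrt ( 7)/7, 5*E ]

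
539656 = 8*67457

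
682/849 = 682/849 =0.80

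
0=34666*0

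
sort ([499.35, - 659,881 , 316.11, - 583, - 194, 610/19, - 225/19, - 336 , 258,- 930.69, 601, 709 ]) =[ - 930.69, - 659, - 583, - 336, - 194, - 225/19,610/19, 258 , 316.11,  499.35,601,709,881]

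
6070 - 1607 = 4463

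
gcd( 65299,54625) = 1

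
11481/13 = 11481/13 = 883.15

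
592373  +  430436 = 1022809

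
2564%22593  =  2564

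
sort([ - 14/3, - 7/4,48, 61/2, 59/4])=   [ - 14/3, - 7/4,  59/4, 61/2, 48]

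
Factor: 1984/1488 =2^2*3^( - 1)=4/3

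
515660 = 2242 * 230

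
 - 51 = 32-83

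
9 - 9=0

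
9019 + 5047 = 14066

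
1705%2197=1705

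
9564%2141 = 1000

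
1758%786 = 186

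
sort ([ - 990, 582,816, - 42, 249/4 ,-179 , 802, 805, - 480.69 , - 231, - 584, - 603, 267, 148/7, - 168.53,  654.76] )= [ - 990, - 603, - 584, - 480.69, - 231,  -  179, - 168.53, - 42,148/7,249/4,  267, 582, 654.76,802, 805, 816] 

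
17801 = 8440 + 9361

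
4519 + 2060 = 6579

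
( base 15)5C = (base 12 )73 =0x57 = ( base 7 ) 153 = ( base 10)87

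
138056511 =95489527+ 42566984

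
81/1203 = 27/401=   0.07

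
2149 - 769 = 1380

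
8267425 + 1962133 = 10229558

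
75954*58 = 4405332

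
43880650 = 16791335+27089315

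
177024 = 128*1383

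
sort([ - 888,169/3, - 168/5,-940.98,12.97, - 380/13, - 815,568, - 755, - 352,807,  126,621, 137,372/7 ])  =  [ -940.98, - 888, - 815,- 755, - 352,- 168/5, - 380/13,12.97,372/7,  169/3,126, 137,568, 621, 807 ]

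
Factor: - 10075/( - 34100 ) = 13/44= 2^( - 2)*11^(  -  1)*13^1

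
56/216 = 7/27 = 0.26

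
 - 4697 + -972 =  - 5669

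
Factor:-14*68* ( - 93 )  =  88536  =  2^3 *3^1 *7^1 * 17^1 *31^1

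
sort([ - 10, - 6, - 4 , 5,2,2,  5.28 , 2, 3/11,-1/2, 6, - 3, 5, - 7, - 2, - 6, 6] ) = [ - 10, - 7, - 6 , - 6,- 4 , - 3, - 2  , - 1/2,  3/11,2, 2 , 2,  5, 5,5.28,  6, 6 ] 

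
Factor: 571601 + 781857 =2^1*23^1*29423^1=1353458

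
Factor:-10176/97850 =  - 2^5*3^1*5^( - 2 )*19^( - 1)*53^1*103^( - 1 ) = - 5088/48925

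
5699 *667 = 3801233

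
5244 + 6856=12100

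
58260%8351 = 8154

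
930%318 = 294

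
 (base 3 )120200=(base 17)17F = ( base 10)423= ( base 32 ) D7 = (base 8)647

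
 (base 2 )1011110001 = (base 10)753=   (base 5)11003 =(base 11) 625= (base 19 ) 21c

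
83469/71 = 1175 + 44/71 = 1175.62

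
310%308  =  2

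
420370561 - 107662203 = 312708358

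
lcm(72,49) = 3528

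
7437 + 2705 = 10142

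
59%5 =4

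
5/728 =5/728 = 0.01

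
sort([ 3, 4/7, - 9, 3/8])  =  [ - 9,  3/8, 4/7, 3 ]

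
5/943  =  5/943= 0.01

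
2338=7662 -5324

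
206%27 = 17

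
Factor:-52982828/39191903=  -  2^2*53^1*113^ ( -1)*491^1*509^1 * 346831^(  -  1)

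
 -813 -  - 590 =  -223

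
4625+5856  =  10481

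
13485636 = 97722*138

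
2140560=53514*40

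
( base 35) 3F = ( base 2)1111000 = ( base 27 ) 4c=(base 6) 320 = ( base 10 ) 120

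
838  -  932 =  - 94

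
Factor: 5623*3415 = 5^1*683^1*5623^1 = 19202545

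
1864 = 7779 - 5915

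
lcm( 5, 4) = 20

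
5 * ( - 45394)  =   - 226970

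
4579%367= 175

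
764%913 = 764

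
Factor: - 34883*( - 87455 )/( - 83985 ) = -3^(-1 )*11^(-1)*509^ ( - 1 )*17491^1*34883^1 = - 610138553/16797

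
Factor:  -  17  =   - 17^1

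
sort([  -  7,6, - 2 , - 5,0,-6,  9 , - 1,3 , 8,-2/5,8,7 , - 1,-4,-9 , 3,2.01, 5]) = [  -  9, - 7,  -  6,  -  5 , - 4,-2, - 1,-1,-2/5,  0, 2.01,3, 3,5, 6  ,  7,8, 8,9 ] 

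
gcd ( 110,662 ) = 2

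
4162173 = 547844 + 3614329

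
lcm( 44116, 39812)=1632292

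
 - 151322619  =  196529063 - 347851682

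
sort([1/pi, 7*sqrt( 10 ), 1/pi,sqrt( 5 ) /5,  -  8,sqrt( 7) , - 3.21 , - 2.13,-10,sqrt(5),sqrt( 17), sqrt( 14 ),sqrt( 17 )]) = [ - 10, - 8,-3.21,  -  2.13,1/pi,1/pi , sqrt( 5 )/5,  sqrt( 5),  sqrt(7),sqrt( 14),  sqrt( 17), sqrt( 17), 7 * sqrt( 10)] 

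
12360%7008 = 5352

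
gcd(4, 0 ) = 4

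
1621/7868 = 1621/7868 = 0.21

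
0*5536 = 0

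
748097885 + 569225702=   1317323587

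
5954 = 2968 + 2986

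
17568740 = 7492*2345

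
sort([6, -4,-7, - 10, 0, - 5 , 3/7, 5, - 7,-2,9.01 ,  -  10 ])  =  [ - 10 , - 10, - 7, - 7,-5, - 4, - 2, 0,3/7,5, 6, 9.01]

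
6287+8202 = 14489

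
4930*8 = 39440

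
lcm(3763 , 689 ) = 48919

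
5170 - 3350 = 1820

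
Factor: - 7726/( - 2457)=2^1*3^( - 3 )*7^(-1)*13^( - 1)*3863^1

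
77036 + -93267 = -16231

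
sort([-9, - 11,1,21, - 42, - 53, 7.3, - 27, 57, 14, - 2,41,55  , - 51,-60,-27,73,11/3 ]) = [ -60,  -  53,-51,-42, - 27, - 27 ,-11, - 9 , - 2  ,  1,11/3,7.3,14, 21,41,55,57 , 73]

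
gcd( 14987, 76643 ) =7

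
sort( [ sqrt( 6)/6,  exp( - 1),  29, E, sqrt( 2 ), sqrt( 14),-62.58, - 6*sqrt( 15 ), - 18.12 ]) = [ - 62.58,  -  6*sqrt(  15 ), - 18.12, exp( -1 ), sqrt( 6 ) /6, sqrt (2), E,sqrt(14),29 ]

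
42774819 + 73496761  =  116271580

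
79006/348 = 227 + 5/174 =227.03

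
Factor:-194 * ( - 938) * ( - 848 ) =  - 2^6 * 7^1* 53^1 * 67^1*97^1 = - 154312256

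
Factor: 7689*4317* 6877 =228271101201 = 3^2*11^1*13^1 * 23^2*233^1 * 1439^1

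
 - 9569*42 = -401898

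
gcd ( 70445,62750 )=5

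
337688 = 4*84422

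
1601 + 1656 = 3257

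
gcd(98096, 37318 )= 2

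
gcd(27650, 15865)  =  5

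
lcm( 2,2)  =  2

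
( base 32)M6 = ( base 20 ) 1FA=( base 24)15E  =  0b1011000110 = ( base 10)710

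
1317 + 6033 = 7350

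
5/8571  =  5/8571 = 0.00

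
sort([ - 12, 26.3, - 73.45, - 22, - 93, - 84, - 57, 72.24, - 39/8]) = [ - 93,-84, - 73.45, - 57, - 22, - 12, - 39/8, 26.3,72.24] 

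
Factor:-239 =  - 239^1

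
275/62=4+27/62 = 4.44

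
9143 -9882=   -  739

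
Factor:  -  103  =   - 103^1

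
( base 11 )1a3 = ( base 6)1030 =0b11101010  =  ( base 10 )234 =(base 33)73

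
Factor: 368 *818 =2^5 *23^1*409^1 = 301024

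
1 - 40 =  -39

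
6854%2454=1946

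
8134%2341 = 1111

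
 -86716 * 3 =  - 260148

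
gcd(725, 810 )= 5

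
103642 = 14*7403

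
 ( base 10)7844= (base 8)17244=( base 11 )5991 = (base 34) 6QO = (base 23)EJ1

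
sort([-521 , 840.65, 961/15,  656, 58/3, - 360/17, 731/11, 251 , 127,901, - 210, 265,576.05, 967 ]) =[ - 521, - 210,-360/17,58/3,961/15,731/11,127, 251,265,576.05,656 , 840.65,901,  967] 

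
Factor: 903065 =5^1*109^1*1657^1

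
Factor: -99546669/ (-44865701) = 3^2*73^1*89^(-1 )*97^(- 1 )*5197^( - 1 )*151517^1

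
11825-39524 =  - 27699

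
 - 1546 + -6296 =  - 7842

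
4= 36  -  32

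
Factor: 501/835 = 3/5 = 3^1*5^( - 1 )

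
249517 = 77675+171842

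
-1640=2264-3904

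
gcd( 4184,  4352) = 8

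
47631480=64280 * 741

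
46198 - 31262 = 14936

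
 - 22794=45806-68600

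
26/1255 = 26/1255 = 0.02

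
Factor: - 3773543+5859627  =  2086084 = 2^2*7^1*11^1* 13^1*521^1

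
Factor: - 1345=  - 5^1 * 269^1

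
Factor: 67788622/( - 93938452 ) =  - 2^ ( - 1 )*11^1*17^1*347^( - 1 ) * 67679^( - 1)*181253^1= - 33894311/46969226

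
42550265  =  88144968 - 45594703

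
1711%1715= 1711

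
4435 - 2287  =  2148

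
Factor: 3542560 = 2^5*5^1*7^1 * 3163^1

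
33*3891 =128403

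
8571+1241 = 9812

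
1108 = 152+956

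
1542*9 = 13878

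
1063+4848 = 5911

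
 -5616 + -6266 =  -  11882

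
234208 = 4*58552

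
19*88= 1672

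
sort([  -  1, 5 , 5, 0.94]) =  [ - 1 , 0.94,5, 5]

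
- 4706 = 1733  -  6439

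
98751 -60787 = 37964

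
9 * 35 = 315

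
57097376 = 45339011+11758365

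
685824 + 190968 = 876792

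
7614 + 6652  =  14266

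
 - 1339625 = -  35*38275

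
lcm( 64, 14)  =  448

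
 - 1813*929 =-1684277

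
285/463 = 285/463  =  0.62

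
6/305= 6/305 = 0.02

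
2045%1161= 884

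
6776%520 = 16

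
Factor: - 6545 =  - 5^1*7^1*11^1*17^1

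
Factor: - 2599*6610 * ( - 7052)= 2^3*5^1*23^1 * 41^1*43^1* 113^1*661^1 = 121149058280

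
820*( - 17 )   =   - 13940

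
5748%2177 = 1394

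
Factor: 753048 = 2^3* 3^2*10459^1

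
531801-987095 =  - 455294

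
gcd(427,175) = 7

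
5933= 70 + 5863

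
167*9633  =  1608711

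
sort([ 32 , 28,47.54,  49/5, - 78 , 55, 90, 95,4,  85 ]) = [-78,4,49/5 , 28 , 32, 47.54,  55, 85, 90  ,  95 ]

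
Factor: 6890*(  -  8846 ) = -60948940 = -2^2 * 5^1 * 13^1*53^1 * 4423^1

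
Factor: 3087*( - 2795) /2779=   -  1232595/397 = - 3^2 * 5^1*7^2*13^1*43^1*397^( - 1 ) 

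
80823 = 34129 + 46694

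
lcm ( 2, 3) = 6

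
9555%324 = 159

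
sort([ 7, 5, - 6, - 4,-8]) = [-8,-6 , - 4, 5, 7] 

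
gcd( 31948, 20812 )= 4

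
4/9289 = 4/9289 = 0.00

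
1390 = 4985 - 3595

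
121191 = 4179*29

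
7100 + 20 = 7120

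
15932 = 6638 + 9294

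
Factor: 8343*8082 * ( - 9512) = -2^4 * 3^6 * 29^1 * 41^1*103^1*449^1 = - 641376334512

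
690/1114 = 345/557 = 0.62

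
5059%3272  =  1787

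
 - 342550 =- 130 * 2635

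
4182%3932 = 250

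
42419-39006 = 3413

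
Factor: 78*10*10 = 7800 = 2^3*3^1*5^2*13^1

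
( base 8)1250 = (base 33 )KK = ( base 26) 104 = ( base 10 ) 680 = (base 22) 18k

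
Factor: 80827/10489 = 17^( -1 )* 131^1 = 131/17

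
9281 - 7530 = 1751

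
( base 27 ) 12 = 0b11101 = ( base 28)11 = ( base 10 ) 29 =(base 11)27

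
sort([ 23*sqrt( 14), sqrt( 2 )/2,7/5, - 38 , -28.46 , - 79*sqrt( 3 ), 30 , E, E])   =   [ - 79* sqrt( 3 ),-38, - 28.46, sqrt( 2) /2, 7/5,E, E,30,23*sqrt( 14)] 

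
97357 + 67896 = 165253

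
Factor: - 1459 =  - 1459^1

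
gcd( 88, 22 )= 22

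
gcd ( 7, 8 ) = 1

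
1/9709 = 1/9709 = 0.00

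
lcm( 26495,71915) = 503405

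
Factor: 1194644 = 2^2 * 11^1 * 19^1* 1429^1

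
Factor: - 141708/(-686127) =2^2*  7^2* 13^(-1)*73^( -1 ) = 196/949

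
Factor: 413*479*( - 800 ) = -158261600 = - 2^5*5^2*7^1 * 59^1*479^1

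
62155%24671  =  12813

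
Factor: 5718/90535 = 2^1 * 3^1* 5^(-1 )*19^( - 1)= 6/95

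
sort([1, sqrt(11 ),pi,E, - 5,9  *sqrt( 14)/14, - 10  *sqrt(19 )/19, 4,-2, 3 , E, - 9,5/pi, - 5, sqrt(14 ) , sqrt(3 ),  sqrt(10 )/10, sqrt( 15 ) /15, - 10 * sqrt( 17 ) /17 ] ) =[ - 9, - 5, - 5, - 10 * sqrt(17 ) /17,  -  10*sqrt(19 )/19, - 2,sqrt ( 15 )/15 , sqrt( 10 )/10, 1,5/pi, sqrt( 3 ),9*sqrt ( 14 )/14,E,E, 3,pi,sqrt( 11),sqrt( 14), 4]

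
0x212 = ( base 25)l5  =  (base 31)H3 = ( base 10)530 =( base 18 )1B8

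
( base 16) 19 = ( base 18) 17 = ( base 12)21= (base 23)12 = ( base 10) 25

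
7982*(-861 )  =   - 6872502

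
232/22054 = 116/11027=0.01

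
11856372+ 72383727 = 84240099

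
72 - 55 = 17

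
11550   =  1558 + 9992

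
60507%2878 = 69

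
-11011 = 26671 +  - 37682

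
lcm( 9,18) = 18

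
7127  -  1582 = 5545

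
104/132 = 26/33 = 0.79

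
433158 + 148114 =581272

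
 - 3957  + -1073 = - 5030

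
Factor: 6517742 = 2^1*7^1* 11^1 * 42323^1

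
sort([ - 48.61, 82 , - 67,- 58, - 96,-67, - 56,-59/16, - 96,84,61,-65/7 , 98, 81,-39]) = [-96,- 96,-67,-67,-58,  -  56, - 48.61,-39, - 65/7 ,-59/16, 61 , 81, 82,84, 98]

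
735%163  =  83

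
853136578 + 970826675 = 1823963253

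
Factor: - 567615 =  - 3^1* 5^1*79^1*479^1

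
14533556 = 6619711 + 7913845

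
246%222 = 24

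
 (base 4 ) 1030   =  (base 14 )56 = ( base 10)76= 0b1001100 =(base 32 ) 2c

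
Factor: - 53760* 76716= - 4124252160 = - 2^11 * 3^3* 5^1 * 7^1 * 2131^1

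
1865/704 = 2 + 457/704 = 2.65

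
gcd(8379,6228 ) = 9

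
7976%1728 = 1064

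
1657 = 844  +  813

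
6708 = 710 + 5998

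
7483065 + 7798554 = 15281619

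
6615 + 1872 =8487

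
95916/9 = 10657+1/3 = 10657.33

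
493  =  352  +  141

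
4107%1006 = 83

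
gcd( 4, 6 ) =2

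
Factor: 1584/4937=2^4*3^2*11^1 *4937^( - 1) 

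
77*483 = 37191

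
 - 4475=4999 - 9474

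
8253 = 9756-1503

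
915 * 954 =872910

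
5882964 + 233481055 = 239364019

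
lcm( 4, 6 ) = 12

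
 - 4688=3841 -8529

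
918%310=298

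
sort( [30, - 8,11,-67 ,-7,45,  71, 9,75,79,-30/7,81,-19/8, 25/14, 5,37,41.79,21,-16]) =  [-67, - 16, - 8 , - 7 ,- 30/7, - 19/8,25/14, 5, 9,11,21,30,37 , 41.79,45,71,75,79,  81] 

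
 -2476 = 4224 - 6700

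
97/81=1 + 16/81 = 1.20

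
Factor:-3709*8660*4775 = -2^2*5^3*191^1*433^1*3709^1= - 153372713500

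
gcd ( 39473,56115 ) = 1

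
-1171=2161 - 3332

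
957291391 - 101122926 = 856168465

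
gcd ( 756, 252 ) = 252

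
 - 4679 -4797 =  - 9476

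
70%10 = 0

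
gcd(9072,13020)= 84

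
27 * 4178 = 112806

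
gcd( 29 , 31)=1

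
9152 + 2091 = 11243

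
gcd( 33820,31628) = 4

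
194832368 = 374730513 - 179898145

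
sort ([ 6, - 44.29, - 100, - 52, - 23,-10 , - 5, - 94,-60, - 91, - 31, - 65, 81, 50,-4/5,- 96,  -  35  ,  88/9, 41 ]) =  [-100 , - 96, - 94, - 91,- 65, - 60,-52,  -  44.29, - 35, - 31, - 23, - 10,  -  5,-4/5,  6,88/9,41,50,  81 ] 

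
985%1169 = 985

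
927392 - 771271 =156121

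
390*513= 200070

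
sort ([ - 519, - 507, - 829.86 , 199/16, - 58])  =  [ - 829.86, - 519,-507, - 58, 199/16]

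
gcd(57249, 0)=57249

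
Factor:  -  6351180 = -2^2*3^1 * 5^1 * 11^1*9623^1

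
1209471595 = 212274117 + 997197478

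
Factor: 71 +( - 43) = 2^2*7^1 = 28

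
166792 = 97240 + 69552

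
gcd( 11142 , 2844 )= 18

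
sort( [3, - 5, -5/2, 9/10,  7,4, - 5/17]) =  [ - 5, - 5/2, -5/17, 9/10, 3, 4  ,  7]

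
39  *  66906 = 2609334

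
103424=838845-735421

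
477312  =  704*678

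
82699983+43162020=125862003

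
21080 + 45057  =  66137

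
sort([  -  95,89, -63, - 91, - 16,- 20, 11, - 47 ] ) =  [ - 95, - 91,  -  63, - 47,  -  20, - 16, 11, 89 ] 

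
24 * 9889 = 237336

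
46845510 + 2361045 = 49206555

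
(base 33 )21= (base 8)103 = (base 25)2H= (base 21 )34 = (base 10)67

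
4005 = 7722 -3717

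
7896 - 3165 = 4731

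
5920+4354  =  10274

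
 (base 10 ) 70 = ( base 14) 50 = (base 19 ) 3d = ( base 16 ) 46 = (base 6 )154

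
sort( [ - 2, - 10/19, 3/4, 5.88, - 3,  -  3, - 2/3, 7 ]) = [ - 3,-3, - 2, - 2/3,  -  10/19,3/4, 5.88, 7 ] 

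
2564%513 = 512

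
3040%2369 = 671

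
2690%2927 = 2690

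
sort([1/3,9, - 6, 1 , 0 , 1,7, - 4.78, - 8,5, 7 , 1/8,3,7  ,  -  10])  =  [  -  10,  -  8, - 6, - 4.78,0,1/8,  1/3, 1,1,3,5, 7,7, 7, 9]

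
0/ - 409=0/1 = - 0.00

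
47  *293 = 13771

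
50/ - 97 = - 50/97=   -  0.52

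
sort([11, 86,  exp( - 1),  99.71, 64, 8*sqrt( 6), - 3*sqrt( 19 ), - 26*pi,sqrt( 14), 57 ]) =[-26*pi, - 3*sqrt( 19), exp (-1), sqrt(14), 11, 8 * sqrt( 6),57, 64 , 86, 99.71] 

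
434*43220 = 18757480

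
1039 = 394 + 645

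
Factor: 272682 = 2^1*3^2 * 15149^1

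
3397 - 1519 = 1878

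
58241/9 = 6471 + 2/9 = 6471.22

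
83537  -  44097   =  39440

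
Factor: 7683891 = 3^1 *83^1*30859^1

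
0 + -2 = - 2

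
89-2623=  - 2534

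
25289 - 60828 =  - 35539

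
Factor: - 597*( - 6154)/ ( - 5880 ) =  -612323/980= -  2^( - 2)*5^( - 1 )*7^( - 2)*17^1*181^1 *199^1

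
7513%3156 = 1201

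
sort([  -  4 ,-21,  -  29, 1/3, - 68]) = [ - 68, - 29, -21, - 4 , 1/3]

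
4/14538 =2/7269=0.00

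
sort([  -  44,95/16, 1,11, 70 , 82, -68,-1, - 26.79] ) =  [ - 68, - 44, - 26.79, -1,1 , 95/16 , 11, 70  ,  82]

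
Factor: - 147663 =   -  3^4*1823^1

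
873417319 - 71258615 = 802158704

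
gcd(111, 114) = 3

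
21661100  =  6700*3233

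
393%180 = 33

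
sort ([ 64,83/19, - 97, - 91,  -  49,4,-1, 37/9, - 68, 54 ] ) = [ - 97,  -  91,-68,-49,  -  1,4,37/9, 83/19,54,64 ]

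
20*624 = 12480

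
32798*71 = 2328658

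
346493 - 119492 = 227001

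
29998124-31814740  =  -1816616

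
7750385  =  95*81583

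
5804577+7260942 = 13065519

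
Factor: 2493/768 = 2^( - 8 ) *3^1*277^1  =  831/256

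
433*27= 11691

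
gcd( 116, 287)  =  1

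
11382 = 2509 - - 8873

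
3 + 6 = 9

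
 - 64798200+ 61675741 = -3122459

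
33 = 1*33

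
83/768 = 83/768 = 0.11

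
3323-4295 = - 972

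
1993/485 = 4 + 53/485 = 4.11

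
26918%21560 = 5358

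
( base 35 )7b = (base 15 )121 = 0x100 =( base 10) 256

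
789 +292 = 1081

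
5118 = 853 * 6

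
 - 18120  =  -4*4530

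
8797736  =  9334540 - 536804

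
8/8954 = 4/4477=0.00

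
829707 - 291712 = 537995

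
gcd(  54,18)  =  18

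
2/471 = 2/471 = 0.00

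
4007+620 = 4627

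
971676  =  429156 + 542520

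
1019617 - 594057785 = -593038168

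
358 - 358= 0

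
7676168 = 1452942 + 6223226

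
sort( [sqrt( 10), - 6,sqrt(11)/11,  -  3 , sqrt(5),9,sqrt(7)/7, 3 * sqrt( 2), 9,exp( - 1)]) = [ - 6, - 3,sqrt( 11)/11,exp(  -  1),sqrt(7 ) /7, sqrt( 5),sqrt(10),3*sqrt(2), 9,9]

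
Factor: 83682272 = 2^5*1367^1*1913^1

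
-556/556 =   -  1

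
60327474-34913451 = 25414023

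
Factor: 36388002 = 2^1*3^1 * 7^1 * 19^1* 45599^1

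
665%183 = 116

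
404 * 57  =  23028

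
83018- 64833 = 18185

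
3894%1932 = 30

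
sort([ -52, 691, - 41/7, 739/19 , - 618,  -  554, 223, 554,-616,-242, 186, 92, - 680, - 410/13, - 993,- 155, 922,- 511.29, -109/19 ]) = [- 993, - 680, - 618 , - 616, - 554, - 511.29, - 242,  -  155, - 52, - 410/13,  -  41/7, - 109/19, 739/19, 92,  186 , 223,554,  691, 922]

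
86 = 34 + 52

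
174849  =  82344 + 92505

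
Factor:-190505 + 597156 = 406651= 7^2*43^1 * 193^1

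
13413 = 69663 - 56250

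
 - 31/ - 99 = 31/99 = 0.31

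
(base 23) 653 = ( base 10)3292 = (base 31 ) 3D6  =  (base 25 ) 56h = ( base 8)6334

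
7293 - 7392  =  -99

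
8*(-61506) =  - 492048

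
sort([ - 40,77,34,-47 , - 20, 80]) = [ - 47, - 40, - 20, 34, 77 , 80 ] 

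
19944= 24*831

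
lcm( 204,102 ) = 204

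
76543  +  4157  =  80700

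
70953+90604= 161557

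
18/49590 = 1/2755 = 0.00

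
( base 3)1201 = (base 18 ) 2A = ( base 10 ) 46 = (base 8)56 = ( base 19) 28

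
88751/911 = 88751/911 = 97.42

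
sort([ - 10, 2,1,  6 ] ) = [  -  10, 1, 2,6]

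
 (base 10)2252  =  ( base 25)3F2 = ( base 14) B6C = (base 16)8cc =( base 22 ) 4e8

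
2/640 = 1/320 = 0.00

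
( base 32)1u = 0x3e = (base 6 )142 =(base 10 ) 62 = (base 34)1S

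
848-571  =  277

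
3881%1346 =1189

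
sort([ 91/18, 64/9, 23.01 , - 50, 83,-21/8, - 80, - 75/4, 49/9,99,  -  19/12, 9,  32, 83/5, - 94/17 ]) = [-80,- 50, - 75/4, - 94/17, - 21/8, - 19/12, 91/18, 49/9, 64/9,9,83/5,23.01,32,83,99]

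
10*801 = 8010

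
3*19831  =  59493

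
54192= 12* 4516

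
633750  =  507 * 1250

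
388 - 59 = 329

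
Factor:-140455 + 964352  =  823897 = 19^1*103^1 * 421^1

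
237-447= - 210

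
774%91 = 46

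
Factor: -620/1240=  - 2^(  -  1 )=-1/2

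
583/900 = 583/900 = 0.65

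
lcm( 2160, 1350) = 10800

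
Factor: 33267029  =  199^1*349^1* 479^1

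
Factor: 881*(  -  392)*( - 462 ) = 159552624 = 2^4*3^1*7^3 * 11^1 * 881^1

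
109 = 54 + 55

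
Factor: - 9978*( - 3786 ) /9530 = 2^1 * 3^2*5^(- 1) * 631^1*953^( - 1)*1663^1=18888354/4765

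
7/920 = 7/920=0.01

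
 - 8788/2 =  - 4394= - 4394.00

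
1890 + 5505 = 7395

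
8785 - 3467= 5318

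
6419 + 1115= 7534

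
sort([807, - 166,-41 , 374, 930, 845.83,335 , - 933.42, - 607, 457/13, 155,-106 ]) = [-933.42 ,-607,-166,-106, - 41,457/13, 155, 335 , 374,807,845.83, 930]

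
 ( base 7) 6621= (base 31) 2EB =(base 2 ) 100100111111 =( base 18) 759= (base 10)2367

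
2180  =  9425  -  7245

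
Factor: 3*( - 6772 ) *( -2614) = 53106024 = 2^3*3^1*1307^1*1693^1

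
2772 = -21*( - 132)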